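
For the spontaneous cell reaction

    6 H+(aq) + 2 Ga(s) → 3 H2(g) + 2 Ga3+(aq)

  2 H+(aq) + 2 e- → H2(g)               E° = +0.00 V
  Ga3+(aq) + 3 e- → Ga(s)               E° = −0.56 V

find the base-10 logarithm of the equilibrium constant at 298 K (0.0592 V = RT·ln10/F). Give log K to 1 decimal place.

The 2H⁺/H₂ couple is reduced (cathode); E°cell = +0.00 − (−0.56) = +0.56 V with n = 6.
At equilibrium E = 0, so log K = nE°cell / 0.0592 = (6)(+0.56) / 0.0592 = 56.8.

log K = 56.8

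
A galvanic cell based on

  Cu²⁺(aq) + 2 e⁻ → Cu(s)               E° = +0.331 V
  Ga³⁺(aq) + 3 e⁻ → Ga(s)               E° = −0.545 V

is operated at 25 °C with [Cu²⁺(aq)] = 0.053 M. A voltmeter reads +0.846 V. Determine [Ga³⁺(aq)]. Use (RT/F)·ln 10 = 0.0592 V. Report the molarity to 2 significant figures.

Cu²⁺/Cu is the cathode (higher E°); E°cell = +0.331 − (−0.545) = +0.876 V with n = 6.
Since E = E° − (0.0592/n)·log Q, log Q = n(E° − E)/0.0592 = 3.041.
The balanced reaction is 3 Cu²⁺(aq) + 2 Ga(s) → 3 Cu(s) + 2 Ga³⁺(aq), so Q = [Ga³⁺(aq)]^2 / [Cu²⁺(aq)]^3.
Substituting the known concentrations and solving, log [Ga³⁺(aq)] = −0.393 and [Ga³⁺(aq)] = 0.40 M.

0.40 M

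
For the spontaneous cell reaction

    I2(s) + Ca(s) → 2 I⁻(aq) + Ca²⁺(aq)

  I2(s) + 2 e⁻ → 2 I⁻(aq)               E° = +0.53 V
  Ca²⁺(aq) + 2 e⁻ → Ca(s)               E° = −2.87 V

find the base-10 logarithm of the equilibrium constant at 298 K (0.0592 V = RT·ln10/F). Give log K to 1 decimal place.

log K = 114.9

The I₂/I⁻ couple is reduced (cathode); E°cell = +0.53 − (−2.87) = +3.40 V with n = 2.
At equilibrium E = 0, so log K = nE°cell / 0.0592 = (2)(+3.40) / 0.0592 = 114.9.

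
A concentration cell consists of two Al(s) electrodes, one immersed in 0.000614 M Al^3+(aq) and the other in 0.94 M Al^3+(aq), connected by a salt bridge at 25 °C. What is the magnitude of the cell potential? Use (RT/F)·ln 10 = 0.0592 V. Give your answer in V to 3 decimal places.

For a concentration cell E°cell = 0, since both electrodes use the same couple.
The compartment with the higher Al^3+(aq) concentration (0.94 M) acts as the cathode; ions are reduced there and produced at the dilute (0.000614 M) anode.
With n = 3, Ecell = −(0.0592/3)·log([dilute]/[conc]) = −(0.0592/3)·log(0.000614/0.94) = +0.063 V.

0.063 V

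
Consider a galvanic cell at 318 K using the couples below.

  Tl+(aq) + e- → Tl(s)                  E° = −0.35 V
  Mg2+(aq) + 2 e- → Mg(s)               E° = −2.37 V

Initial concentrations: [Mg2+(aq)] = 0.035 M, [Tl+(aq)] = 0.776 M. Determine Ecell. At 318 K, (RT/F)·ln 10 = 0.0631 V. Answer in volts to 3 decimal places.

+2.059 V

Since E°(Tl⁺/Tl) > E°(Mg²⁺/Mg), Tl⁺/Tl serves as the cathode.
E°cell = −0.35 − (−2.37) = +2.02 V, with n = 2 electrons transferred.
Balancing gives 2 Tl+(aq) + Mg(s) → 2 Tl(s) + Mg2+(aq); hence Q = [Mg2+(aq)] / [Tl+(aq)]^2 = 0.0581 (log Q = −1.236).
By the Nernst equation, E = +2.02 − (0.0631/2)·(−1.236) = +2.059 V.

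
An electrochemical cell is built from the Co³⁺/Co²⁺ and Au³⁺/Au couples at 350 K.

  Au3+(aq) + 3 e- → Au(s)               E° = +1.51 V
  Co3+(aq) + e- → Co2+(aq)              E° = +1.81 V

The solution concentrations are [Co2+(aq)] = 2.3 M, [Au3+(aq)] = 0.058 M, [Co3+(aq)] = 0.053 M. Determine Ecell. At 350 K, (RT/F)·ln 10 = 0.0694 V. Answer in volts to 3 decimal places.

Co³⁺/Co²⁺ is reduced (cathode, E° = +1.81 V) and Au³⁺/Au is oxidized (anode).
E°cell = +1.81 − (+1.51) = +0.30 V, with n = 3 electrons transferred.
The balanced reaction is 3 Co3+(aq) + Au(s) → 3 Co2+(aq) + Au3+(aq), so Q = ([Co2+(aq)]^3·[Au3+(aq)]) / [Co3+(aq)]^3 = 4.74×10^3 and log Q = 3.676.
E = E° − (0.0694/n)·log Q = +0.30 − (0.0694/3)(3.676) = +0.215 V.

+0.215 V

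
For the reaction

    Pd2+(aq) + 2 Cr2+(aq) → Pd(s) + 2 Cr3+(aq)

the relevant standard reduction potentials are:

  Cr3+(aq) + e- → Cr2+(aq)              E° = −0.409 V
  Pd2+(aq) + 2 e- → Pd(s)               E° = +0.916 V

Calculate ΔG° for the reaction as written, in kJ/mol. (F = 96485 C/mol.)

In the reaction as written Pd2+(aq) is reduced, so the Pd²⁺/Pd couple is the cathode and Cr³⁺/Cr²⁺ is the anode.
E°cell = +0.916 − (−0.409) = +1.325 V; balancing electrons gives n = 2.
ΔG° = −nFE°cell = −(2)(96485)(+1.325) J/mol = −256 kJ/mol.

−256 kJ/mol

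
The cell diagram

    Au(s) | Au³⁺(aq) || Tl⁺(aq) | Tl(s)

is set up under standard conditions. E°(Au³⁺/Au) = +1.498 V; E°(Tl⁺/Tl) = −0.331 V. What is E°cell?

−1.829 V

By convention the left-hand electrode in cell notation is the anode (oxidation) and the right-hand electrode is the cathode (reduction).
E°cell = E°(right) − E°(left) = −0.331 − (+1.498) = −1.829 V.
The negative sign shows that, as written, the cell would require an external voltage to drive the reaction.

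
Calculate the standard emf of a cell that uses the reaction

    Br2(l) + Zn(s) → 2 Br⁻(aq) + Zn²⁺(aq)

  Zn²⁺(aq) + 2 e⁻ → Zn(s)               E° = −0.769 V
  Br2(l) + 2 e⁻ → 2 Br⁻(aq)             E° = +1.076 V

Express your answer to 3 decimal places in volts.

+1.845 V

Br2(l) gains electrons, so the Br₂/Br⁻ couple is the cathode; the Zn²⁺/Zn couple is the anode.
E°cell = E°(cathode) − E°(anode) = +1.076 − (−0.769) = +1.845 V.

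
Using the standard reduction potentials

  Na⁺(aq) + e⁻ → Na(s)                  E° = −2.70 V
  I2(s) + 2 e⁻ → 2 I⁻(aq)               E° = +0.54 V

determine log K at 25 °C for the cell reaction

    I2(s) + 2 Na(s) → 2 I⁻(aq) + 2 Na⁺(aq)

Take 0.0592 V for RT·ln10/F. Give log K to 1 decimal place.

log K = 109.5

The I₂/I⁻ couple is reduced (cathode); E°cell = +0.54 − (−2.70) = +3.24 V with n = 2.
At equilibrium E = 0, so log K = nE°cell / 0.0592 = (2)(+3.24) / 0.0592 = 109.5.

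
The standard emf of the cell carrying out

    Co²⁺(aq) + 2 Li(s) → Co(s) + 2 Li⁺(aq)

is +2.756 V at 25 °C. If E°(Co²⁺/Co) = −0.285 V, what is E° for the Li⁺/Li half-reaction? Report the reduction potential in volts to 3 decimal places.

−3.041 V

In the reaction as written the Co²⁺/Co couple is reduced (cathode) and Li⁺/Li is oxidized (anode), so E°cell = E°(Co²⁺/Co) − E°(Li⁺/Li).
E°(Li⁺/Li) = E°(cathode) − E°cell = −0.285 − (+2.756) = −3.041 V.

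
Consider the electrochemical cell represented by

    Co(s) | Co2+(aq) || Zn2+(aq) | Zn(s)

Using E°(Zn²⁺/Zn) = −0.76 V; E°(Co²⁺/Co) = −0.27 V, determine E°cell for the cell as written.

By convention the left-hand electrode in cell notation is the anode (oxidation) and the right-hand electrode is the cathode (reduction).
E°cell = E°(right) − E°(left) = −0.76 − (−0.27) = −0.49 V.
The negative sign shows that, as written, the cell would require an external voltage to drive the reaction.

−0.49 V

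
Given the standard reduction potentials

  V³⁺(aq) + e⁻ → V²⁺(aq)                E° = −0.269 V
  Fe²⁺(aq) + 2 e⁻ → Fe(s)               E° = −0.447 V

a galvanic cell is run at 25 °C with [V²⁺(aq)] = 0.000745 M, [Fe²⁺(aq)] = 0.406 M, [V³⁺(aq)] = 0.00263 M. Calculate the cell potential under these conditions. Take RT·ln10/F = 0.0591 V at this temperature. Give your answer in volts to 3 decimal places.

V³⁺/V²⁺ is reduced (cathode, E° = −0.269 V) and Fe²⁺/Fe is oxidized (anode).
E°cell = −0.269 − (−0.447) = +0.178 V, with n = 2 electrons transferred.
For the overall reaction 2 V³⁺(aq) + Fe(s) → 2 V²⁺(aq) + Fe²⁺(aq), Q = ([V²⁺(aq)]^2·[Fe²⁺(aq)]) / [V³⁺(aq)]^2 = 0.0326, giving log Q = −1.487.
By the Nernst equation, E = +0.178 − (0.0591/2)·(−1.487) = +0.222 V.

+0.222 V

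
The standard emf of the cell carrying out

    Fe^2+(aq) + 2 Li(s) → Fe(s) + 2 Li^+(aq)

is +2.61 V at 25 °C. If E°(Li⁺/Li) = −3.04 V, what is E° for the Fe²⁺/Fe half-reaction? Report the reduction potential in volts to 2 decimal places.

−0.43 V

In the reaction as written the Fe²⁺/Fe couple is reduced (cathode) and Li⁺/Li is oxidized (anode), so E°cell = E°(Fe²⁺/Fe) − E°(Li⁺/Li).
E°(Fe²⁺/Fe) = E°cell + E°(anode) = +2.61 + (−3.04) = −0.43 V.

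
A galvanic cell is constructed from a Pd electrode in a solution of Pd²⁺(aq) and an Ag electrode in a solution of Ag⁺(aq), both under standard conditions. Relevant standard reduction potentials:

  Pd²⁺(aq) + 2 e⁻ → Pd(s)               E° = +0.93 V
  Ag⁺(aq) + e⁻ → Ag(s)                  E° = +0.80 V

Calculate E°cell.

+0.13 V

Of the two couples in this cell, the one with the more positive reduction potential is reduced at the cathode: here that is Pd²⁺/Pd (+0.93 V); Ag⁺/Ag (+0.80 V) is the anode.
E°cell = E°(cathode) − E°(anode) = +0.93 − (+0.80) = +0.13 V.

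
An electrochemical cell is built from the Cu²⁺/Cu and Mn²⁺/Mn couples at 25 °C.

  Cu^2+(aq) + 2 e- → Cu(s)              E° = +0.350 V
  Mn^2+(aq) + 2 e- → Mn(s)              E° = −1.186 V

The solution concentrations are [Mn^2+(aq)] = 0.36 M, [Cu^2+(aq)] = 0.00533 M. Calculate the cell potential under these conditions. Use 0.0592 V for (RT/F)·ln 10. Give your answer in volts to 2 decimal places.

+1.48 V

Cu²⁺/Cu is reduced (cathode, E° = +0.350 V) and Mn²⁺/Mn is oxidized (anode).
E°cell = +0.350 − (−1.186) = +1.536 V, with n = 2 electrons transferred.
The balanced reaction is Cu^2+(aq) + Mn(s) → Cu(s) + Mn^2+(aq), so Q = [Mn^2+(aq)] / [Cu^2+(aq)] = 67.5 and log Q = 1.830.
E = E° − (0.0592/n)·log Q = +1.536 − (0.0592/2)(1.830) = +1.48 V.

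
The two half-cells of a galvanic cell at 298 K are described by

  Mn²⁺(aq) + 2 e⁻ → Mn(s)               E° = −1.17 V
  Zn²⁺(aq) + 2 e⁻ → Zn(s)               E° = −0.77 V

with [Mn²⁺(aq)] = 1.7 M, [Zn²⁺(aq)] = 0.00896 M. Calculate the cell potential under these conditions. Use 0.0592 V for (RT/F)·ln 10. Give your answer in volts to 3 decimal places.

+0.333 V

Zn²⁺/Zn is reduced (cathode, E° = −0.77 V) and Mn²⁺/Mn is oxidized (anode).
The standard potential is −0.77 − (−1.17) = +0.40 V and the balanced reaction transfers n = 2 electrons.
For the overall reaction Zn²⁺(aq) + Mn(s) → Zn(s) + Mn²⁺(aq), Q = [Mn²⁺(aq)] / [Zn²⁺(aq)] = 190, giving log Q = 2.278.
Applying E = E° − (RT ln10/nF)·log Q gives +0.40 − (0.0592/2)(2.278) = +0.333 V.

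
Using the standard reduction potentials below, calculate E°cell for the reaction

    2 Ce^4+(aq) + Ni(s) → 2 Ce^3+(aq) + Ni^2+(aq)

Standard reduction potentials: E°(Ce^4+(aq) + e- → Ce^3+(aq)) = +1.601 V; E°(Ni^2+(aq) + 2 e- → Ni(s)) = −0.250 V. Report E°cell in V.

+1.851 V

In the reaction as written, Ce^4+(aq) is reduced (cathode) and Ni^2+(aq) is produced by oxidation at the anode.
E°cell = E°(cathode) − E°(anode) = +1.601 − (−0.250) = +1.851 V.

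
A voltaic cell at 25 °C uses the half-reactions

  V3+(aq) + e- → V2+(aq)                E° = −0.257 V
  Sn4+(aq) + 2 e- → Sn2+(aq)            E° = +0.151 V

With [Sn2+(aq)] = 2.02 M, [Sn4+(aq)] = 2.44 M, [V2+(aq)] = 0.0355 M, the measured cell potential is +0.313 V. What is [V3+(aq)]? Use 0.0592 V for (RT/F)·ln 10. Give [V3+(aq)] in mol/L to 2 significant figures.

With Sn⁴⁺/Sn²⁺ at the cathode and V³⁺/V²⁺ at the anode, E°cell = +0.151 − (−0.257) = +0.408 V (n = 2).
Rearranging E = E° − (0.0592/n)·log Q gives log Q = 2(+0.408 − (+0.313))/0.0592 = 3.209.
The balanced reaction is Sn4+(aq) + 2 V2+(aq) → Sn2+(aq) + 2 V3+(aq), so Q = ([Sn2+(aq)]·[V3+(aq)]^2) / ([Sn4+(aq)]·[V2+(aq)]^2).
Substituting the known concentrations and solving, log [V3+(aq)] = 0.196 and [V3+(aq)] = 1.6 M.

1.6 M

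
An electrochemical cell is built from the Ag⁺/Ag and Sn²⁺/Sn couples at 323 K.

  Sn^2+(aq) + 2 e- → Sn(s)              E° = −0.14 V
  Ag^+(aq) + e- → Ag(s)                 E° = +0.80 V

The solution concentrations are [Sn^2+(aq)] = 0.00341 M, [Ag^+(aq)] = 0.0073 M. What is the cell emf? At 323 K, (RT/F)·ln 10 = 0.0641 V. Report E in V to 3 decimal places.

The Ag⁺/Ag couple has the more positive E°, so it is the cathode; Sn²⁺/Sn is the anode.
The standard potential is +0.80 − (−0.14) = +0.94 V and the balanced reaction transfers n = 2 electrons.
Balancing gives 2 Ag^+(aq) + Sn(s) → 2 Ag(s) + Sn^2+(aq); hence Q = [Sn^2+(aq)] / [Ag^+(aq)]^2 = 64 (log Q = 1.806).
By the Nernst equation, E = +0.94 − (0.0641/2)·(1.806) = +0.882 V.

+0.882 V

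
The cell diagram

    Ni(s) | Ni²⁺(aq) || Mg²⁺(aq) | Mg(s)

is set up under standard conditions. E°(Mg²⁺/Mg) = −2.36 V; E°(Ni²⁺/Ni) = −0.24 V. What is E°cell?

−2.12 V

By convention the left-hand electrode in cell notation is the anode (oxidation) and the right-hand electrode is the cathode (reduction).
E°cell = E°(right) − E°(left) = −2.36 − (−0.24) = −2.12 V.
The negative sign shows that, as written, the cell would require an external voltage to drive the reaction.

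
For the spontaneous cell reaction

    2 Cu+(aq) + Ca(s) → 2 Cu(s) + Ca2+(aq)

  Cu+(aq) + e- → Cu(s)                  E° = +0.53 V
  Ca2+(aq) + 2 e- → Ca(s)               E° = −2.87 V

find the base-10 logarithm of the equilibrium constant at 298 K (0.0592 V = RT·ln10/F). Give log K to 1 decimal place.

The Cu⁺/Cu couple is reduced (cathode); E°cell = +0.53 − (−2.87) = +3.40 V with n = 2.
At equilibrium E = 0, so log K = nE°cell / 0.0592 = (2)(+3.40) / 0.0592 = 114.9.

log K = 114.9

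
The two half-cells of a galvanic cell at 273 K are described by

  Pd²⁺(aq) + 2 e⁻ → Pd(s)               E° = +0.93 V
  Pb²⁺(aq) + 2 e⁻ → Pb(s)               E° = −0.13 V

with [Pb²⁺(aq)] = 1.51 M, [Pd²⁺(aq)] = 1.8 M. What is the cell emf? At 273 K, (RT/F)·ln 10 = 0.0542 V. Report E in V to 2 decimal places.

+1.06 V

Since E°(Pd²⁺/Pd) > E°(Pb²⁺/Pb), Pd²⁺/Pd serves as the cathode.
E°cell = E°cat − E°an = +0.93 − (−0.13) = +1.06 V; n = 2.
For the overall reaction Pd²⁺(aq) + Pb(s) → Pd(s) + Pb²⁺(aq), Q = [Pb²⁺(aq)] / [Pd²⁺(aq)] = 0.839, giving log Q = −0.076.
Applying E = E° − (RT ln10/nF)·log Q gives +1.06 − (0.0542/2)(−0.076) = +1.06 V.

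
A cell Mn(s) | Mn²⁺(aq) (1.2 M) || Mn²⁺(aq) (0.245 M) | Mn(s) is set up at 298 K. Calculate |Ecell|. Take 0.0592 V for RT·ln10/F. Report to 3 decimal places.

0.020 V

For a concentration cell E°cell = 0, since both electrodes use the same couple.
The compartment with the higher Mn²⁺(aq) concentration (1.2 M) acts as the cathode; ions are reduced there and produced at the dilute (0.245 M) anode.
With n = 2, Ecell = −(0.0592/2)·log([dilute]/[conc]) = −(0.0592/2)·log(0.245/1.2) = +0.020 V.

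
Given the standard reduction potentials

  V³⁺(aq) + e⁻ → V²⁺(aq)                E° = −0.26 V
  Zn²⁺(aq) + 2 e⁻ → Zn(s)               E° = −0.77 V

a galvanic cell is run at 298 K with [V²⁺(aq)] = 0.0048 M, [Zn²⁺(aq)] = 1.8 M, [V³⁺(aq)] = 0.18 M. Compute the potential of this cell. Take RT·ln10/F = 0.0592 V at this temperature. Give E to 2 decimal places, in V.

+0.60 V

Since E°(V³⁺/V²⁺) > E°(Zn²⁺/Zn), V³⁺/V²⁺ serves as the cathode.
E°cell = E°cat − E°an = −0.26 − (−0.77) = +0.51 V; n = 2.
The balanced reaction is 2 V³⁺(aq) + Zn(s) → 2 V²⁺(aq) + Zn²⁺(aq), so Q = ([V²⁺(aq)]^2·[Zn²⁺(aq)]) / [V³⁺(aq)]^2 = 0.00128 and log Q = −2.893.
E = E° − (0.0592/n)·log Q = +0.51 − (0.0592/2)(−2.893) = +0.60 V.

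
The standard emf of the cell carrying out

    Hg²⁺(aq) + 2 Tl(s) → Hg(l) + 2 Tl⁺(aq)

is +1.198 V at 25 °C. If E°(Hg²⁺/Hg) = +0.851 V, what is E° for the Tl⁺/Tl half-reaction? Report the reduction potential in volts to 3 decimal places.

In the reaction as written the Hg²⁺/Hg couple is reduced (cathode) and Tl⁺/Tl is oxidized (anode), so E°cell = E°(Hg²⁺/Hg) − E°(Tl⁺/Tl).
E°(Tl⁺/Tl) = E°(cathode) − E°cell = +0.851 − (+1.198) = −0.347 V.

−0.347 V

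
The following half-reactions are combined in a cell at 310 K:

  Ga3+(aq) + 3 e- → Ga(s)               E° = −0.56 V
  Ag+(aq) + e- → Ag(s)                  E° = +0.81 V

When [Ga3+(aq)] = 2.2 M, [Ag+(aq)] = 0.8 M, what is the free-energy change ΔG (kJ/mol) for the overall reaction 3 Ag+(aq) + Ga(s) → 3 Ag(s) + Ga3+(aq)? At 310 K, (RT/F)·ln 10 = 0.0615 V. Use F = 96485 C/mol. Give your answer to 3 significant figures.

With Ag⁺/Ag reduced at the cathode, E°cell = +0.81 − (−0.56) = +1.37 V and n = 3.
Here Q = [Ga3+(aq)] / [Ag+(aq)]^3 = 4.3 (log Q = 0.633), giving E = +1.37 − (0.0615/3)·(0.633) = +1.3570 V.
Finally ΔG = −nFE = −(3)(96485 C/mol)(+1.3570 V) = −393 kJ/mol.

−393 kJ/mol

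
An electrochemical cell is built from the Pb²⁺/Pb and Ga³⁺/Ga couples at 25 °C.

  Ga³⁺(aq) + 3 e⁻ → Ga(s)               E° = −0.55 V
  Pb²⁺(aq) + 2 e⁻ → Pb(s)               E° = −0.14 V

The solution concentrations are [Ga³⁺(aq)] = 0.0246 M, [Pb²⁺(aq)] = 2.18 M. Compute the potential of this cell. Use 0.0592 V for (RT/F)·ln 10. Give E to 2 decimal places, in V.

+0.45 V

Since E°(Pb²⁺/Pb) > E°(Ga³⁺/Ga), Pb²⁺/Pb serves as the cathode.
E°cell = E°cat − E°an = −0.14 − (−0.55) = +0.41 V; n = 6.
The balanced reaction is 3 Pb²⁺(aq) + 2 Ga(s) → 3 Pb(s) + 2 Ga³⁺(aq), so Q = [Ga³⁺(aq)]^2 / [Pb²⁺(aq)]^3 = 5.84×10^−5 and log Q = −4.233.
By the Nernst equation, E = +0.41 − (0.0592/6)·(−4.233) = +0.45 V.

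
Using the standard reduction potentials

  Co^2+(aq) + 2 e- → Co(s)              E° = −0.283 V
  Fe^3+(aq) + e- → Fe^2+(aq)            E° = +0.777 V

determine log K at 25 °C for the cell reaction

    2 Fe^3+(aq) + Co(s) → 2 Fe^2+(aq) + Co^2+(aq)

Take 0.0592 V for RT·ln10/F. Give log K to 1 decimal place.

The Fe³⁺/Fe²⁺ couple is reduced (cathode); E°cell = +0.777 − (−0.283) = +1.060 V with n = 2.
At equilibrium E = 0, so log K = nE°cell / 0.0592 = (2)(+1.060) / 0.0592 = 35.8.

log K = 35.8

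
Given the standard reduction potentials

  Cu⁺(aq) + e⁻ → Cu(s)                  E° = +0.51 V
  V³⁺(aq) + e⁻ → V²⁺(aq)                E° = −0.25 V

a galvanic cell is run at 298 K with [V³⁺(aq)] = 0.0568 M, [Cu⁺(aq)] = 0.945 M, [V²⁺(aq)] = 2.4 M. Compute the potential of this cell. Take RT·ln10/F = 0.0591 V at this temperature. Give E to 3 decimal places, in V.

+0.855 V

Cu⁺/Cu is reduced (cathode, E° = +0.51 V) and V³⁺/V²⁺ is oxidized (anode).
E°cell = E°cat − E°an = +0.51 − (−0.25) = +0.76 V; n = 1.
The balanced reaction is Cu⁺(aq) + V²⁺(aq) → Cu(s) + V³⁺(aq), so Q = [V³⁺(aq)] / ([Cu⁺(aq)]·[V²⁺(aq)]) = 0.025 and log Q = −1.601.
By the Nernst equation, E = +0.76 − (0.0591/1)·(−1.601) = +0.855 V.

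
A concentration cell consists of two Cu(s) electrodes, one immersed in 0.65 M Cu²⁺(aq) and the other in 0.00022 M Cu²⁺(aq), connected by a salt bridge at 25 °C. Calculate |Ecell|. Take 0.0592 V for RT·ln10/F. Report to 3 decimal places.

0.103 V

For a concentration cell E°cell = 0, since both electrodes use the same couple.
The compartment with the higher Cu²⁺(aq) concentration (0.65 M) acts as the cathode; ions are reduced there and produced at the dilute (0.00022 M) anode.
With n = 2, Ecell = −(0.0592/2)·log([dilute]/[conc]) = −(0.0592/2)·log(0.00022/0.65) = +0.103 V.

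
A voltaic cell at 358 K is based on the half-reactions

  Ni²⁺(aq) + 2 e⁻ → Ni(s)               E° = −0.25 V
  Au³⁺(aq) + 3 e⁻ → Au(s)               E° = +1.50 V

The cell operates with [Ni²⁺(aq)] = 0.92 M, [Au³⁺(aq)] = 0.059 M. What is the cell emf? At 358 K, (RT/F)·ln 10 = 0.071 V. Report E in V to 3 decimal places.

+1.722 V

Au³⁺/Au is reduced (cathode, E° = +1.50 V) and Ni²⁺/Ni is oxidized (anode).
E°cell = E°cat − E°an = +1.50 − (−0.25) = +1.75 V; n = 6.
Balancing gives 2 Au³⁺(aq) + 3 Ni(s) → 2 Au(s) + 3 Ni²⁺(aq); hence Q = [Ni²⁺(aq)]^3 / [Au³⁺(aq)]^2 = 224 (log Q = 2.350).
E = E° − (0.071/n)·log Q = +1.75 − (0.071/6)(2.350) = +1.722 V.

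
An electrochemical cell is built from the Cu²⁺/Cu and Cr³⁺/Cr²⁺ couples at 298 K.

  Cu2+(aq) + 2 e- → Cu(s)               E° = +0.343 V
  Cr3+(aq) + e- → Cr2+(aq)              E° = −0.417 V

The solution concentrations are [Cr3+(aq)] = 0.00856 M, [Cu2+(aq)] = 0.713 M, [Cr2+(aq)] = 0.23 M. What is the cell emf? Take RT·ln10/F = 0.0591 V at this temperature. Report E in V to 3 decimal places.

+0.840 V

The Cu²⁺/Cu couple has the more positive E°, so it is the cathode; Cr³⁺/Cr²⁺ is the anode.
The standard potential is +0.343 − (−0.417) = +0.760 V and the balanced reaction transfers n = 2 electrons.
Balancing gives Cu2+(aq) + 2 Cr2+(aq) → Cu(s) + 2 Cr3+(aq); hence Q = [Cr3+(aq)]^2 / ([Cu2+(aq)]·[Cr2+(aq)]^2) = 0.00194 (log Q = −2.712).
E = E° − (0.0591/n)·log Q = +0.760 − (0.0591/2)(−2.712) = +0.840 V.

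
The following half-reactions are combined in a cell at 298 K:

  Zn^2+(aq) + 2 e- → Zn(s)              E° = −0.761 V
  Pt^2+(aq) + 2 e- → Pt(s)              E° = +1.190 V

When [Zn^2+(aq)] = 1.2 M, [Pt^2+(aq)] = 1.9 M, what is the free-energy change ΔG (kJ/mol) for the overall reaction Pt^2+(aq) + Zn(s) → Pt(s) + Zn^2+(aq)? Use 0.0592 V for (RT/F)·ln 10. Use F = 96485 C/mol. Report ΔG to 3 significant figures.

−378 kJ/mol

E°cell = +1.190 − (−0.761) = +1.951 V; the balanced reaction transfers n = 2 electrons.
Q = [Zn^2+(aq)] / [Pt^2+(aq)] = 0.632, so log Q = −0.200 and E = +1.951 − (0.0592/2)(−0.200) = +1.9569 V.
Finally ΔG = −nFE = −(2)(96485 C/mol)(+1.9569 V) = −378 kJ/mol.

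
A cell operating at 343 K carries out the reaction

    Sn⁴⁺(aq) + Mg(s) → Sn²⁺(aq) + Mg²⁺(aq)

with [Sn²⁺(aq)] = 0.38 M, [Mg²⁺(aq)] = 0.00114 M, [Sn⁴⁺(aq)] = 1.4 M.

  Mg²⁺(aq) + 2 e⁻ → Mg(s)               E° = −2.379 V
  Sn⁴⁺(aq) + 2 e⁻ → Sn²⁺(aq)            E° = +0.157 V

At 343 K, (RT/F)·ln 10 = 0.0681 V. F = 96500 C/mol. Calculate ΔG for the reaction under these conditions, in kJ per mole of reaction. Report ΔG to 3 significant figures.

−513 kJ/mol

With Sn⁴⁺/Sn²⁺ reduced at the cathode, E°cell = +0.157 − (−2.379) = +2.536 V and n = 2.
Here Q = ([Sn²⁺(aq)]·[Mg²⁺(aq)]) / [Sn⁴⁺(aq)] = 0.000309 (log Q = −3.509), giving E = +2.536 − (0.0681/2)·(−3.509) = +2.6555 V.
ΔG = −nFE = −(2)(96500)(+2.6555) J/mol = −513 kJ/mol.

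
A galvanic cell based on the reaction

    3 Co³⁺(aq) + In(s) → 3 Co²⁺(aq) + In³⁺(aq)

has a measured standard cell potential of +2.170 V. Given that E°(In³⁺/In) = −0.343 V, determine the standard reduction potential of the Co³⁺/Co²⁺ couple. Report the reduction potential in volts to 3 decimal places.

In the reaction as written the Co³⁺/Co²⁺ couple is reduced (cathode) and In³⁺/In is oxidized (anode), so E°cell = E°(Co³⁺/Co²⁺) − E°(In³⁺/In).
E°(Co³⁺/Co²⁺) = E°cell + E°(anode) = +2.170 + (−0.343) = +1.827 V.

+1.827 V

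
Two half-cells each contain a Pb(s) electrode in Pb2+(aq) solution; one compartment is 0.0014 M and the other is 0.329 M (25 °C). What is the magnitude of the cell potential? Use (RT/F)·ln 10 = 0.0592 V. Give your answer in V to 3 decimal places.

0.070 V

For a concentration cell E°cell = 0, since both electrodes use the same couple.
The compartment with the higher Pb2+(aq) concentration (0.329 M) acts as the cathode; ions are reduced there and produced at the dilute (0.0014 M) anode.
With n = 2, Ecell = −(0.0592/2)·log([dilute]/[conc]) = −(0.0592/2)·log(0.0014/0.329) = +0.070 V.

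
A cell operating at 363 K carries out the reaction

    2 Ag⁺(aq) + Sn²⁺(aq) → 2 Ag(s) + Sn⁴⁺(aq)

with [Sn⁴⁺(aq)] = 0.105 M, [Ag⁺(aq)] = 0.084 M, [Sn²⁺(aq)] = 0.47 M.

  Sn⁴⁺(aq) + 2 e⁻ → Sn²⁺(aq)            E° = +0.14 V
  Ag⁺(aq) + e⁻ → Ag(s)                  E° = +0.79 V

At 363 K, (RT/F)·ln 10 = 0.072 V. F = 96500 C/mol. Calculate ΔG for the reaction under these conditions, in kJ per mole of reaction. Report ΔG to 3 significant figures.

−115 kJ/mol

With Ag⁺/Ag reduced at the cathode, E°cell = +0.79 − (+0.14) = +0.65 V and n = 2.
The reaction quotient is [Sn⁴⁺(aq)] / ([Ag⁺(aq)]^2·[Sn²⁺(aq)]) = 31.7; by Nernst, E = +0.65 − (0.072/2)(1.501) = +0.5960 V.
ΔG = −nFE = −(2)(96500)(+0.5960) J/mol = −115 kJ/mol.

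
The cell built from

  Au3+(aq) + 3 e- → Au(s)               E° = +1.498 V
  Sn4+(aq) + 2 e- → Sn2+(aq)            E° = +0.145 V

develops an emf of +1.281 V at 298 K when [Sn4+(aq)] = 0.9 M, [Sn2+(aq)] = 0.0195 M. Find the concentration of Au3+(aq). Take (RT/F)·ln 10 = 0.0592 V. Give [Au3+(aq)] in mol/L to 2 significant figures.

The Au³⁺/Au couple has the larger reduction potential, so it is the cathode: E°cell = +1.498 − (+0.145) = +1.353 V and n = 6.
Rearranging E = E° − (0.0592/n)·log Q gives log Q = 6(+1.353 − (+1.281))/0.0592 = 7.297.
The balanced reaction is 2 Au3+(aq) + 3 Sn2+(aq) → 2 Au(s) + 3 Sn4+(aq), so Q = [Sn4+(aq)]^3 / ([Au3+(aq)]^2·[Sn2+(aq)]^3).
Solving for the unknown gives log [Au3+(aq)] = −1.152, so [Au3+(aq)] ≈ 0.070 M.

0.070 M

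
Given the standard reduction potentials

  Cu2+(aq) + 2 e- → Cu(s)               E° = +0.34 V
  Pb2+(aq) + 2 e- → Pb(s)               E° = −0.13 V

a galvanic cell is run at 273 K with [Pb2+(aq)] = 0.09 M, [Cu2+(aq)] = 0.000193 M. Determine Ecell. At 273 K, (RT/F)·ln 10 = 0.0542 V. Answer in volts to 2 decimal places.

+0.40 V

Since E°(Cu²⁺/Cu) > E°(Pb²⁺/Pb), Cu²⁺/Cu serves as the cathode.
E°cell = E°cat − E°an = +0.34 − (−0.13) = +0.47 V; n = 2.
For the overall reaction Cu2+(aq) + Pb(s) → Cu(s) + Pb2+(aq), Q = [Pb2+(aq)] / [Cu2+(aq)] = 466, giving log Q = 2.669.
E = E° − (0.0542/n)·log Q = +0.47 − (0.0542/2)(2.669) = +0.40 V.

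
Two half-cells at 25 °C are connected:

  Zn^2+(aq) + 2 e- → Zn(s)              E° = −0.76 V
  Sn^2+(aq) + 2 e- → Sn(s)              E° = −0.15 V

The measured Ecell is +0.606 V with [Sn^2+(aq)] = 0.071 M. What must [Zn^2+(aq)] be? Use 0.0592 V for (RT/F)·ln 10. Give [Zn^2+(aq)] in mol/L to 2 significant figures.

The Sn²⁺/Sn couple has the larger reduction potential, so it is the cathode: E°cell = −0.15 − (−0.76) = +0.61 V and n = 2.
From the Nernst equation, log Q = n(E° − E)/0.0592 = 2·(+0.61 − (+0.606))/0.0592 = 0.135.
For Sn^2+(aq) + Zn(s) → Sn(s) + Zn^2+(aq), the reaction quotient is Q = [Zn^2+(aq)] / [Sn^2+(aq)].
Isolating [Zn^2+(aq)] in Q = 10^{0.135} yields log [Zn^2+(aq)] = −1.014, i.e. 0.097 M.

0.097 M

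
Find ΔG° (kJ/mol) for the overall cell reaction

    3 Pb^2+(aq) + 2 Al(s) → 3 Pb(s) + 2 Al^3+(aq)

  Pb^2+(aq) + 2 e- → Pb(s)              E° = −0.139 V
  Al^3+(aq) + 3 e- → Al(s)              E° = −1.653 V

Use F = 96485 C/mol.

−876 kJ/mol

In the reaction as written Pb^2+(aq) is reduced, so the Pb²⁺/Pb couple is the cathode and Al³⁺/Al is the anode.
E°cell = −0.139 − (−1.653) = +1.514 V; balancing electrons gives n = 6.
ΔG° = −nFE°cell = −(6)(96485)(+1.514) J/mol = −876 kJ/mol.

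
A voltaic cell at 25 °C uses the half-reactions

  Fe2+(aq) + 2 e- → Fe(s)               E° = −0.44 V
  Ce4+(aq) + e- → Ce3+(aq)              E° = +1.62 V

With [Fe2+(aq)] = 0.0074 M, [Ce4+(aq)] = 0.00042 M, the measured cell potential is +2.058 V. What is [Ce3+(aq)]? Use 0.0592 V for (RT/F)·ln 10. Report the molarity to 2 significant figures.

0.0053 M

The Ce⁴⁺/Ce³⁺ couple has the larger reduction potential, so it is the cathode: E°cell = +1.62 − (−0.44) = +2.06 V and n = 2.
Rearranging E = E° − (0.0592/n)·log Q gives log Q = 2(+2.06 − (+2.058))/0.0592 = 0.068.
The balanced reaction is 2 Ce4+(aq) + Fe(s) → 2 Ce3+(aq) + Fe2+(aq), so Q = ([Ce3+(aq)]^2·[Fe2+(aq)]) / [Ce4+(aq)]^2.
Substituting the known concentrations and solving, log [Ce3+(aq)] = −2.277 and [Ce3+(aq)] = 0.0053 M.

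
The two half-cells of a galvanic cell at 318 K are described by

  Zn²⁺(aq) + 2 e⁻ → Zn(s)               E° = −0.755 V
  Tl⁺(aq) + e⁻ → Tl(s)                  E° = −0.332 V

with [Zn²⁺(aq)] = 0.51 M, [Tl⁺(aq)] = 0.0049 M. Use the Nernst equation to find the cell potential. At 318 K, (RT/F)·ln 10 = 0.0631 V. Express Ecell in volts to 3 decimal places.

+0.286 V

Since E°(Tl⁺/Tl) > E°(Zn²⁺/Zn), Tl⁺/Tl serves as the cathode.
The standard potential is −0.332 − (−0.755) = +0.423 V and the balanced reaction transfers n = 2 electrons.
Balancing gives 2 Tl⁺(aq) + Zn(s) → 2 Tl(s) + Zn²⁺(aq); hence Q = [Zn²⁺(aq)] / [Tl⁺(aq)]^2 = 2.12×10^4 (log Q = 4.327).
Applying E = E° − (RT ln10/nF)·log Q gives +0.423 − (0.0631/2)(4.327) = +0.286 V.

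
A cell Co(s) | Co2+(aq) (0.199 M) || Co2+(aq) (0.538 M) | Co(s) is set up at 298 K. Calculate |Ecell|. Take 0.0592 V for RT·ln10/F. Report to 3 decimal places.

For a concentration cell E°cell = 0, since both electrodes use the same couple.
The compartment with the higher Co2+(aq) concentration (0.538 M) acts as the cathode; ions are reduced there and produced at the dilute (0.199 M) anode.
With n = 2, Ecell = −(0.0592/2)·log([dilute]/[conc]) = −(0.0592/2)·log(0.199/0.538) = +0.013 V.

0.013 V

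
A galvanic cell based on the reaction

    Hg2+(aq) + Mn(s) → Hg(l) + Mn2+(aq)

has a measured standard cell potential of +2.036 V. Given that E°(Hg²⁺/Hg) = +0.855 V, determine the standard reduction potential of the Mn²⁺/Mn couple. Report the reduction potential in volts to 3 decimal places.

In the reaction as written the Hg²⁺/Hg couple is reduced (cathode) and Mn²⁺/Mn is oxidized (anode), so E°cell = E°(Hg²⁺/Hg) − E°(Mn²⁺/Mn).
E°(Mn²⁺/Mn) = E°(cathode) − E°cell = +0.855 − (+2.036) = −1.181 V.

−1.181 V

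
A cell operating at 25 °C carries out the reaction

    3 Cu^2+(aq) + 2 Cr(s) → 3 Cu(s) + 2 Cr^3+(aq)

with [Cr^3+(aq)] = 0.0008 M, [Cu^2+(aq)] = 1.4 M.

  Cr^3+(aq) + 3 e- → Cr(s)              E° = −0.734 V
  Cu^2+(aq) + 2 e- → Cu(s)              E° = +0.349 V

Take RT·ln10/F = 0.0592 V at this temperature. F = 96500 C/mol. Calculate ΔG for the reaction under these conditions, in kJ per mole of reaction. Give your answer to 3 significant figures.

−665 kJ/mol

With Cu²⁺/Cu reduced at the cathode, E°cell = +0.349 − (−0.734) = +1.083 V and n = 6.
Here Q = [Cr^3+(aq)]^2 / [Cu^2+(aq)]^3 = 2.33×10^−7 (log Q = −6.632), giving E = +1.083 − (0.0592/6)·(−6.632) = +1.1484 V.
ΔG = −nFE = −(6)(96500)(+1.1484) J/mol = −665 kJ/mol.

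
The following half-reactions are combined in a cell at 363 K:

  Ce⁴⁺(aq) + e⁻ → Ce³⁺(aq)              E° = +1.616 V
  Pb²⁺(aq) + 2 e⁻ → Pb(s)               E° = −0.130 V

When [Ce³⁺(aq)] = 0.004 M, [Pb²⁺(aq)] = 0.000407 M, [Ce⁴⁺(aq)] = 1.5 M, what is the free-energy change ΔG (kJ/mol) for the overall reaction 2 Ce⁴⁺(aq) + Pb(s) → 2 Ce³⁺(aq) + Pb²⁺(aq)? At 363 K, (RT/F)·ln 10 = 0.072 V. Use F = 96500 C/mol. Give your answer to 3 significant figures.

−396 kJ/mol

The standard cell potential is +1.616 − (−0.130) = +1.746 V, with n = 2 electrons in the balanced equation.
The reaction quotient is ([Ce³⁺(aq)]^2·[Pb²⁺(aq)]) / [Ce⁴⁺(aq)]^2 = 2.89×10^−9; by Nernst, E = +1.746 − (0.072/2)(−8.538) = +2.0534 V.
Then ΔG = −nFE = −2 × 96500 × +2.0534 J/mol = −396 kJ/mol.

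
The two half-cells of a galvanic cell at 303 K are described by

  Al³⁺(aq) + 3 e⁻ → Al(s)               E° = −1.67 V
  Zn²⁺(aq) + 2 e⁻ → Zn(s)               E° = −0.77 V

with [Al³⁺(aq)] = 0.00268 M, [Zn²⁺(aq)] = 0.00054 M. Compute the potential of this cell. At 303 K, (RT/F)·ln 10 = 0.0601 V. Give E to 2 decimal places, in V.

+0.85 V

The Zn²⁺/Zn couple has the more positive E°, so it is the cathode; Al³⁺/Al is the anode.
The standard potential is −0.77 − (−1.67) = +0.90 V and the balanced reaction transfers n = 6 electrons.
For the overall reaction 3 Zn²⁺(aq) + 2 Al(s) → 3 Zn(s) + 2 Al³⁺(aq), Q = [Al³⁺(aq)]^2 / [Zn²⁺(aq)]^3 = 4.56×10^4, giving log Q = 4.659.
By the Nernst equation, E = +0.90 − (0.0601/6)·(4.659) = +0.85 V.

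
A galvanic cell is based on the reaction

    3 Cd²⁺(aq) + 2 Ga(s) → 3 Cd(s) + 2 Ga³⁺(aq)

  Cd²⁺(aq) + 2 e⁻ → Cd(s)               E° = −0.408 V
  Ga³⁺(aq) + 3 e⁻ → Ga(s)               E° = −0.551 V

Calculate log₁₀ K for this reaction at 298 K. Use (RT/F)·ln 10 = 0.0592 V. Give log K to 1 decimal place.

log K = 14.5

The Cd²⁺/Cd couple is reduced (cathode); E°cell = −0.408 − (−0.551) = +0.143 V with n = 6.
At equilibrium E = 0, so log K = nE°cell / 0.0592 = (6)(+0.143) / 0.0592 = 14.5.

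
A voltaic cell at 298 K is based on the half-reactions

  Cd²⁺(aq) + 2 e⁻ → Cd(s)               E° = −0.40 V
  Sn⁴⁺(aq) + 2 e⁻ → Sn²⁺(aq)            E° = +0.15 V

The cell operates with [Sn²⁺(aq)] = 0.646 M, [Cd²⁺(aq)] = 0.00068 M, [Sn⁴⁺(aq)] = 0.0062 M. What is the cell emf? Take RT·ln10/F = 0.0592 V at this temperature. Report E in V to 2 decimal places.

+0.58 V

The Sn⁴⁺/Sn²⁺ couple has the more positive E°, so it is the cathode; Cd²⁺/Cd is the anode.
E°cell = +0.15 − (−0.40) = +0.55 V, with n = 2 electrons transferred.
The balanced reaction is Sn⁴⁺(aq) + Cd(s) → Sn²⁺(aq) + Cd²⁺(aq), so Q = ([Sn²⁺(aq)]·[Cd²⁺(aq)]) / [Sn⁴⁺(aq)] = 0.0709 and log Q = −1.150.
E = E° − (0.0592/n)·log Q = +0.55 − (0.0592/2)(−1.150) = +0.58 V.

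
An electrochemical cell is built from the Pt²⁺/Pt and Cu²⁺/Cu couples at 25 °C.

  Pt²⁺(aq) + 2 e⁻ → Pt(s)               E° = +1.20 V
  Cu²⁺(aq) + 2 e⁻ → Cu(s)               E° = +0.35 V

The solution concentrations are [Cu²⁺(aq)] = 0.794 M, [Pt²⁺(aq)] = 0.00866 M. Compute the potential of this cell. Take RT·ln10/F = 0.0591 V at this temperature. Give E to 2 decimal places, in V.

Pt²⁺/Pt is reduced (cathode, E° = +1.20 V) and Cu²⁺/Cu is oxidized (anode).
E°cell = +1.20 − (+0.35) = +0.85 V, with n = 2 electrons transferred.
For the overall reaction Pt²⁺(aq) + Cu(s) → Pt(s) + Cu²⁺(aq), Q = [Cu²⁺(aq)] / [Pt²⁺(aq)] = 91.7, giving log Q = 1.962.
Applying E = E° − (RT ln10/nF)·log Q gives +0.85 − (0.0591/2)(1.962) = +0.79 V.

+0.79 V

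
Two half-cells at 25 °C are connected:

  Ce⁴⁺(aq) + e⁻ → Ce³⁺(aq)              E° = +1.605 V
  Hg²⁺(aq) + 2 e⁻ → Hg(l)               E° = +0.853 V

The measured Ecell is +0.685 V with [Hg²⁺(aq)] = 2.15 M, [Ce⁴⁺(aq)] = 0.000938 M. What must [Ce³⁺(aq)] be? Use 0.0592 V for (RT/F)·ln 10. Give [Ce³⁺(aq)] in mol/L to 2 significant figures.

With Ce⁴⁺/Ce³⁺ at the cathode and Hg²⁺/Hg at the anode, E°cell = +1.605 − (+0.853) = +0.752 V (n = 2).
Since E = E° − (0.0592/n)·log Q, log Q = n(E° − E)/0.0592 = 2.264.
For 2 Ce⁴⁺(aq) + Hg(l) → 2 Ce³⁺(aq) + Hg²⁺(aq), the reaction quotient is Q = ([Ce³⁺(aq)]^2·[Hg²⁺(aq)]) / [Ce⁴⁺(aq)]^2.
Substituting the known concentrations and solving, log [Ce³⁺(aq)] = −2.062 and [Ce³⁺(aq)] = 0.0087 M.

0.0087 M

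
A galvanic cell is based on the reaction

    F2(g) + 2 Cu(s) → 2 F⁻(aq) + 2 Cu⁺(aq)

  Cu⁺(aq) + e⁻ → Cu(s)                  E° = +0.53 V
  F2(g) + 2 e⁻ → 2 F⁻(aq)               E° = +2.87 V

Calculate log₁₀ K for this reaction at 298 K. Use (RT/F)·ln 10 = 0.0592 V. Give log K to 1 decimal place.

The F₂/F⁻ couple is reduced (cathode); E°cell = +2.87 − (+0.53) = +2.34 V with n = 2.
At equilibrium E = 0, so log K = nE°cell / 0.0592 = (2)(+2.34) / 0.0592 = 79.1.

log K = 79.1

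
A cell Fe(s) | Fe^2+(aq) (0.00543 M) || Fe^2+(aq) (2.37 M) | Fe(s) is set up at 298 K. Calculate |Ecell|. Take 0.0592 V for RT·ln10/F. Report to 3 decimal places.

0.078 V

For a concentration cell E°cell = 0, since both electrodes use the same couple.
The compartment with the higher Fe^2+(aq) concentration (2.37 M) acts as the cathode; ions are reduced there and produced at the dilute (0.00543 M) anode.
With n = 2, Ecell = −(0.0592/2)·log([dilute]/[conc]) = −(0.0592/2)·log(0.00543/2.37) = +0.078 V.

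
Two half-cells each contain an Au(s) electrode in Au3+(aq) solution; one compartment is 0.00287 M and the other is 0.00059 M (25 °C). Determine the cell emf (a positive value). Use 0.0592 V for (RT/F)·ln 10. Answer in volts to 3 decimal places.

For a concentration cell E°cell = 0, since both electrodes use the same couple.
The compartment with the higher Au3+(aq) concentration (0.00287 M) acts as the cathode; ions are reduced there and produced at the dilute (0.00059 M) anode.
With n = 3, Ecell = −(0.0592/3)·log([dilute]/[conc]) = −(0.0592/3)·log(0.00059/0.00287) = +0.014 V.

0.014 V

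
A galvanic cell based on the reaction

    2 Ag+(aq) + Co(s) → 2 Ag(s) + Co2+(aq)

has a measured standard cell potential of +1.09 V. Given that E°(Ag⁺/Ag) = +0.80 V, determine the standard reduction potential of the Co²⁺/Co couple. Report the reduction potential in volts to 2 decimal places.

In the reaction as written the Ag⁺/Ag couple is reduced (cathode) and Co²⁺/Co is oxidized (anode), so E°cell = E°(Ag⁺/Ag) − E°(Co²⁺/Co).
E°(Co²⁺/Co) = E°(cathode) − E°cell = +0.80 − (+1.09) = −0.29 V.

−0.29 V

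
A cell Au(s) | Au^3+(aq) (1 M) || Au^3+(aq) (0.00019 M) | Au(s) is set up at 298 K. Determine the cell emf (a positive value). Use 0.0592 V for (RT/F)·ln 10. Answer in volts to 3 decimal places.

0.073 V

For a concentration cell E°cell = 0, since both electrodes use the same couple.
The compartment with the higher Au^3+(aq) concentration (1 M) acts as the cathode; ions are reduced there and produced at the dilute (0.00019 M) anode.
With n = 3, Ecell = −(0.0592/3)·log([dilute]/[conc]) = −(0.0592/3)·log(0.00019/1) = +0.073 V.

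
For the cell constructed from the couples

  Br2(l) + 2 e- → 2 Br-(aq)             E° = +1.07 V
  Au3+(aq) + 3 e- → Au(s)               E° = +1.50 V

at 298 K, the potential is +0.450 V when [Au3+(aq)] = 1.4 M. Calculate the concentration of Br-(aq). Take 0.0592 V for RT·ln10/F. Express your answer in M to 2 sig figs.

With Au³⁺/Au at the cathode and Br₂/Br⁻ at the anode, E°cell = +1.50 − (+1.07) = +0.43 V (n = 6).
Rearranging E = E° − (0.0592/n)·log Q gives log Q = 6(+0.43 − (+0.450))/0.0592 = −2.027.
The balanced reaction is 2 Au3+(aq) + 6 Br-(aq) → 2 Au(s) + 3 Br2(l), so Q = 1 / ([Au3+(aq)]^2·[Br-(aq)]^6).
Solving for the unknown gives log [Br-(aq)] = 0.289, so [Br-(aq)] ≈ 1.9 M.

1.9 M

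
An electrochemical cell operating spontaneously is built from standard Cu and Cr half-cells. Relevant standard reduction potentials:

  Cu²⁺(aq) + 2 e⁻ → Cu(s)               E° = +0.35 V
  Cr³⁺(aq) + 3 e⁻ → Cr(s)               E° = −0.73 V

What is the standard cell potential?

The Cu²⁺/Cu couple has the higher E°, so Cu ion is reduced (cathode) and Cr is oxidized (anode).
E°cell = E°(cathode) − E°(anode) = +0.35 − (−0.73) = +1.08 V.

+1.08 V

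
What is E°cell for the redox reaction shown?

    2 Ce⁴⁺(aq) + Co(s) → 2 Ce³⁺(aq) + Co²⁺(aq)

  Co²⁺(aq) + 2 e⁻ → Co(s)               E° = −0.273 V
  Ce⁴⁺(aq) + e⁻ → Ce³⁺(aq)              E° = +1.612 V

Ce⁴⁺(aq) gains electrons, so the Ce⁴⁺/Ce³⁺ couple is the cathode; the Co²⁺/Co couple is the anode.
E°cell = E°(cathode) − E°(anode) = +1.612 − (−0.273) = +1.885 V.

+1.885 V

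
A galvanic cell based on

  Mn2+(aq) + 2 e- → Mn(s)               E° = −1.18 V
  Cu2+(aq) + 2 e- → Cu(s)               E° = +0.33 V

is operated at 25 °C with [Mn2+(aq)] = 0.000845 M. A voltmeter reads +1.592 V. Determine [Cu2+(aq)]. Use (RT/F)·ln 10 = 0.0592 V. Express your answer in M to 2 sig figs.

0.50 M

The Cu²⁺/Cu couple has the larger reduction potential, so it is the cathode: E°cell = +0.33 − (−1.18) = +1.51 V and n = 2.
Rearranging E = E° − (0.0592/n)·log Q gives log Q = 2(+1.51 − (+1.592))/0.0592 = −2.770.
For Cu2+(aq) + Mn(s) → Cu(s) + Mn2+(aq), the reaction quotient is Q = [Mn2+(aq)] / [Cu2+(aq)].
Solving for the unknown gives log [Cu2+(aq)] = −0.303, so [Cu2+(aq)] ≈ 0.50 M.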